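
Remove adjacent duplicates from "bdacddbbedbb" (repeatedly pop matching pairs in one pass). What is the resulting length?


Input: bdacddbbedbb
Stack-based adjacent duplicate removal:
  Read 'b': push. Stack: b
  Read 'd': push. Stack: bd
  Read 'a': push. Stack: bda
  Read 'c': push. Stack: bdac
  Read 'd': push. Stack: bdacd
  Read 'd': matches stack top 'd' => pop. Stack: bdac
  Read 'b': push. Stack: bdacb
  Read 'b': matches stack top 'b' => pop. Stack: bdac
  Read 'e': push. Stack: bdace
  Read 'd': push. Stack: bdaced
  Read 'b': push. Stack: bdacedb
  Read 'b': matches stack top 'b' => pop. Stack: bdaced
Final stack: "bdaced" (length 6)

6


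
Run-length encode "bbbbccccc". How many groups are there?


Input: bbbbccccc
Scanning for consecutive runs:
  Group 1: 'b' x 4 (positions 0-3)
  Group 2: 'c' x 5 (positions 4-8)
Total groups: 2

2


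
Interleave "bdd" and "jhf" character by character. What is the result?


Interleaving "bdd" and "jhf":
  Position 0: 'b' from first, 'j' from second => "bj"
  Position 1: 'd' from first, 'h' from second => "dh"
  Position 2: 'd' from first, 'f' from second => "df"
Result: bjdhdf

bjdhdf


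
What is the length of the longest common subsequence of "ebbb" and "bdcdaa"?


LCS of "ebbb" and "bdcdaa"
DP table:
           b    d    c    d    a    a
      0    0    0    0    0    0    0
  e   0    0    0    0    0    0    0
  b   0    1    1    1    1    1    1
  b   0    1    1    1    1    1    1
  b   0    1    1    1    1    1    1
LCS length = dp[4][6] = 1

1


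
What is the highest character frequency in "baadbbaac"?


Input: baadbbaac
Character counts:
  'a': 4
  'b': 3
  'c': 1
  'd': 1
Maximum frequency: 4

4


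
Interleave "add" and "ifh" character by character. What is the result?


Interleaving "add" and "ifh":
  Position 0: 'a' from first, 'i' from second => "ai"
  Position 1: 'd' from first, 'f' from second => "df"
  Position 2: 'd' from first, 'h' from second => "dh"
Result: aidfdh

aidfdh


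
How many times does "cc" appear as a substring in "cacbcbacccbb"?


Searching for "cc" in "cacbcbacccbb"
Scanning each position:
  Position 0: "ca" => no
  Position 1: "ac" => no
  Position 2: "cb" => no
  Position 3: "bc" => no
  Position 4: "cb" => no
  Position 5: "ba" => no
  Position 6: "ac" => no
  Position 7: "cc" => MATCH
  Position 8: "cc" => MATCH
  Position 9: "cb" => no
  Position 10: "bb" => no
Total occurrences: 2

2


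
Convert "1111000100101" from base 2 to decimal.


Input: "1111000100101" in base 2
Positional expansion:
  Digit '1' (value 1) x 2^12 = 4096
  Digit '1' (value 1) x 2^11 = 2048
  Digit '1' (value 1) x 2^10 = 1024
  Digit '1' (value 1) x 2^9 = 512
  Digit '0' (value 0) x 2^8 = 0
  Digit '0' (value 0) x 2^7 = 0
  Digit '0' (value 0) x 2^6 = 0
  Digit '1' (value 1) x 2^5 = 32
  Digit '0' (value 0) x 2^4 = 0
  Digit '0' (value 0) x 2^3 = 0
  Digit '1' (value 1) x 2^2 = 4
  Digit '0' (value 0) x 2^1 = 0
  Digit '1' (value 1) x 2^0 = 1
Sum = 7717

7717


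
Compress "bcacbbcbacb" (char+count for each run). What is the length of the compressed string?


Input: bcacbbcbacb
Runs:
  'b' x 1 => "b1"
  'c' x 1 => "c1"
  'a' x 1 => "a1"
  'c' x 1 => "c1"
  'b' x 2 => "b2"
  'c' x 1 => "c1"
  'b' x 1 => "b1"
  'a' x 1 => "a1"
  'c' x 1 => "c1"
  'b' x 1 => "b1"
Compressed: "b1c1a1c1b2c1b1a1c1b1"
Compressed length: 20

20


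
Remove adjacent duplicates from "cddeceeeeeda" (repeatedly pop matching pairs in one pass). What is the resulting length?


Input: cddeceeeeeda
Stack-based adjacent duplicate removal:
  Read 'c': push. Stack: c
  Read 'd': push. Stack: cd
  Read 'd': matches stack top 'd' => pop. Stack: c
  Read 'e': push. Stack: ce
  Read 'c': push. Stack: cec
  Read 'e': push. Stack: cece
  Read 'e': matches stack top 'e' => pop. Stack: cec
  Read 'e': push. Stack: cece
  Read 'e': matches stack top 'e' => pop. Stack: cec
  Read 'e': push. Stack: cece
  Read 'd': push. Stack: ceced
  Read 'a': push. Stack: ceceda
Final stack: "ceceda" (length 6)

6


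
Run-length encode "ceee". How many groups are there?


Input: ceee
Scanning for consecutive runs:
  Group 1: 'c' x 1 (positions 0-0)
  Group 2: 'e' x 3 (positions 1-3)
Total groups: 2

2


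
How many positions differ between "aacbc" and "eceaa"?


Comparing "aacbc" and "eceaa" position by position:
  Position 0: 'a' vs 'e' => DIFFER
  Position 1: 'a' vs 'c' => DIFFER
  Position 2: 'c' vs 'e' => DIFFER
  Position 3: 'b' vs 'a' => DIFFER
  Position 4: 'c' vs 'a' => DIFFER
Positions that differ: 5

5


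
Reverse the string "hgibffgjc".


Input: hgibffgjc
Reading characters right to left:
  Position 8: 'c'
  Position 7: 'j'
  Position 6: 'g'
  Position 5: 'f'
  Position 4: 'f'
  Position 3: 'b'
  Position 2: 'i'
  Position 1: 'g'
  Position 0: 'h'
Reversed: cjgffbigh

cjgffbigh


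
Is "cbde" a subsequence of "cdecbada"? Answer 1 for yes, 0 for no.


Check if "cbde" is a subsequence of "cdecbada"
Greedy scan:
  Position 0 ('c'): matches sub[0] = 'c'
  Position 1 ('d'): no match needed
  Position 2 ('e'): no match needed
  Position 3 ('c'): no match needed
  Position 4 ('b'): matches sub[1] = 'b'
  Position 5 ('a'): no match needed
  Position 6 ('d'): matches sub[2] = 'd'
  Position 7 ('a'): no match needed
Only matched 3/4 characters => not a subsequence

0


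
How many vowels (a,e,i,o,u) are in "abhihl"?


Input: abhihl
Checking each character:
  'a' at position 0: vowel (running total: 1)
  'b' at position 1: consonant
  'h' at position 2: consonant
  'i' at position 3: vowel (running total: 2)
  'h' at position 4: consonant
  'l' at position 5: consonant
Total vowels: 2

2


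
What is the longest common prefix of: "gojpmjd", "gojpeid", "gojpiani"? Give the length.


Words: gojpmjd, gojpeid, gojpiani
  Position 0: all 'g' => match
  Position 1: all 'o' => match
  Position 2: all 'j' => match
  Position 3: all 'p' => match
  Position 4: ('m', 'e', 'i') => mismatch, stop
LCP = "gojp" (length 4)

4


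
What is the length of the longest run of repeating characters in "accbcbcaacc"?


Input: "accbcbcaacc"
Scanning for longest run:
  Position 1 ('c'): new char, reset run to 1
  Position 2 ('c'): continues run of 'c', length=2
  Position 3 ('b'): new char, reset run to 1
  Position 4 ('c'): new char, reset run to 1
  Position 5 ('b'): new char, reset run to 1
  Position 6 ('c'): new char, reset run to 1
  Position 7 ('a'): new char, reset run to 1
  Position 8 ('a'): continues run of 'a', length=2
  Position 9 ('c'): new char, reset run to 1
  Position 10 ('c'): continues run of 'c', length=2
Longest run: 'c' with length 2

2


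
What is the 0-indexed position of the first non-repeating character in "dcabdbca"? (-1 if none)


Input: dcabdbca
Character frequencies:
  'a': 2
  'b': 2
  'c': 2
  'd': 2
Scanning left to right for freq == 1:
  Position 0 ('d'): freq=2, skip
  Position 1 ('c'): freq=2, skip
  Position 2 ('a'): freq=2, skip
  Position 3 ('b'): freq=2, skip
  Position 4 ('d'): freq=2, skip
  Position 5 ('b'): freq=2, skip
  Position 6 ('c'): freq=2, skip
  Position 7 ('a'): freq=2, skip
  No unique character found => answer = -1

-1


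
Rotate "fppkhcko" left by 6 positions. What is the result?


Input: "fppkhcko", rotate left by 6
First 6 characters: "fppkhc"
Remaining characters: "ko"
Concatenate remaining + first: "ko" + "fppkhc" = "kofppkhc"

kofppkhc


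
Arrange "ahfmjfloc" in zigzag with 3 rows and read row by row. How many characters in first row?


Zigzag "ahfmjfloc" into 3 rows:
Placing characters:
  'a' => row 0
  'h' => row 1
  'f' => row 2
  'm' => row 1
  'j' => row 0
  'f' => row 1
  'l' => row 2
  'o' => row 1
  'c' => row 0
Rows:
  Row 0: "ajc"
  Row 1: "hmfo"
  Row 2: "fl"
First row length: 3

3


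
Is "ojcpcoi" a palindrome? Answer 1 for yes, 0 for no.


Input: ojcpcoi
Reversed: iocpcjo
  Compare pos 0 ('o') with pos 6 ('i'): MISMATCH
  Compare pos 1 ('j') with pos 5 ('o'): MISMATCH
  Compare pos 2 ('c') with pos 4 ('c'): match
Result: not a palindrome

0


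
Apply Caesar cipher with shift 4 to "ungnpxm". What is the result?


Caesar cipher: shift "ungnpxm" by 4
  'u' (pos 20) + 4 = pos 24 = 'y'
  'n' (pos 13) + 4 = pos 17 = 'r'
  'g' (pos 6) + 4 = pos 10 = 'k'
  'n' (pos 13) + 4 = pos 17 = 'r'
  'p' (pos 15) + 4 = pos 19 = 't'
  'x' (pos 23) + 4 = pos 1 = 'b'
  'm' (pos 12) + 4 = pos 16 = 'q'
Result: yrkrtbq

yrkrtbq


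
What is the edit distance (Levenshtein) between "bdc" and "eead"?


Computing edit distance: "bdc" -> "eead"
DP table:
           e    e    a    d
      0    1    2    3    4
  b   1    1    2    3    4
  d   2    2    2    3    3
  c   3    3    3    3    4
Edit distance = dp[3][4] = 4

4


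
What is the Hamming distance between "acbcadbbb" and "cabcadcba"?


Comparing "acbcadbbb" and "cabcadcba" position by position:
  Position 0: 'a' vs 'c' => differ
  Position 1: 'c' vs 'a' => differ
  Position 2: 'b' vs 'b' => same
  Position 3: 'c' vs 'c' => same
  Position 4: 'a' vs 'a' => same
  Position 5: 'd' vs 'd' => same
  Position 6: 'b' vs 'c' => differ
  Position 7: 'b' vs 'b' => same
  Position 8: 'b' vs 'a' => differ
Total differences (Hamming distance): 4

4


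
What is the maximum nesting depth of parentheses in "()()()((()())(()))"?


Input: "()()()((()())(()))"
Tracking depth:
  Position 0 '(': depth becomes 1
  Position 1 ')': depth becomes 0
  Position 2 '(': depth becomes 1
  Position 3 ')': depth becomes 0
  Position 4 '(': depth becomes 1
  Position 5 ')': depth becomes 0
  Position 6 '(': depth becomes 1
  Position 7 '(': depth becomes 2
  Position 8 '(': depth becomes 3
  Position 9 ')': depth becomes 2
  Position 10 '(': depth becomes 3
  Position 11 ')': depth becomes 2
  Position 12 ')': depth becomes 1
  Position 13 '(': depth becomes 2
  Position 14 '(': depth becomes 3
  Position 15 ')': depth becomes 2
  Position 16 ')': depth becomes 1
  Position 17 ')': depth becomes 0
Maximum depth reached: 3

3


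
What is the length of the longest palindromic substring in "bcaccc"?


Input: "bcaccc"
Checking substrings for palindromes:
  [1:4] "cac" (len 3) => palindrome
  [3:6] "ccc" (len 3) => palindrome
  [3:5] "cc" (len 2) => palindrome
  [4:6] "cc" (len 2) => palindrome
Longest palindromic substring: "cac" with length 3

3


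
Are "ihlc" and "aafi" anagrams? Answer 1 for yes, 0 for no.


Strings: "ihlc", "aafi"
Sorted first:  chil
Sorted second: aafi
Differ at position 0: 'c' vs 'a' => not anagrams

0


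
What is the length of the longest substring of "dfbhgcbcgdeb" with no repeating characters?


Input: "dfbhgcbcgdeb"
Sliding window (track last position of each char):
  Position 0 ('d'): window [0,0] length 1 -- new best
  Position 1 ('f'): window [0,1] length 2 -- new best
  Position 2 ('b'): window [0,2] length 3 -- new best
  Position 3 ('h'): window [0,3] length 4 -- new best
  Position 4 ('g'): window [0,4] length 5 -- new best
  Position 5 ('c'): window [0,5] length 6 -- new best
  Position 6 ('b'): repeat (last at 2), move window start to 3
  Position 6 ('b'): window [3,6] length 4
  Position 7 ('c'): repeat (last at 5), move window start to 6
  Position 7 ('c'): window [6,7] length 2
  Position 8 ('g'): window [6,8] length 3
  Position 9 ('d'): window [6,9] length 4
  Position 10 ('e'): window [6,10] length 5
  Position 11 ('b'): repeat (last at 6), move window start to 7
  Position 11 ('b'): window [7,11] length 5
Longest substring with no repeats: "dfbhgc" with length 6

6


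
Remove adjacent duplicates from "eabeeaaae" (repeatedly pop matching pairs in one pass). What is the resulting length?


Input: eabeeaaae
Stack-based adjacent duplicate removal:
  Read 'e': push. Stack: e
  Read 'a': push. Stack: ea
  Read 'b': push. Stack: eab
  Read 'e': push. Stack: eabe
  Read 'e': matches stack top 'e' => pop. Stack: eab
  Read 'a': push. Stack: eaba
  Read 'a': matches stack top 'a' => pop. Stack: eab
  Read 'a': push. Stack: eaba
  Read 'e': push. Stack: eabae
Final stack: "eabae" (length 5)

5


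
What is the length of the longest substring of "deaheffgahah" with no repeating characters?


Input: "deaheffgahah"
Sliding window (track last position of each char):
  Position 0 ('d'): window [0,0] length 1 -- new best
  Position 1 ('e'): window [0,1] length 2 -- new best
  Position 2 ('a'): window [0,2] length 3 -- new best
  Position 3 ('h'): window [0,3] length 4 -- new best
  Position 4 ('e'): repeat (last at 1), move window start to 2
  Position 4 ('e'): window [2,4] length 3
  Position 5 ('f'): window [2,5] length 4
  Position 6 ('f'): repeat (last at 5), move window start to 6
  Position 6 ('f'): window [6,6] length 1
  Position 7 ('g'): window [6,7] length 2
  Position 8 ('a'): window [6,8] length 3
  Position 9 ('h'): window [6,9] length 4
  Position 10 ('a'): repeat (last at 8), move window start to 9
  Position 10 ('a'): window [9,10] length 2
  Position 11 ('h'): repeat (last at 9), move window start to 10
  Position 11 ('h'): window [10,11] length 2
Longest substring with no repeats: "deah" with length 4

4


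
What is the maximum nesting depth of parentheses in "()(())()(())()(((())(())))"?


Input: "()(())()(())()(((())(())))"
Tracking depth:
  Position 0 '(': depth becomes 1
  Position 1 ')': depth becomes 0
  Position 2 '(': depth becomes 1
  Position 3 '(': depth becomes 2
  Position 4 ')': depth becomes 1
  Position 5 ')': depth becomes 0
  Position 6 '(': depth becomes 1
  Position 7 ')': depth becomes 0
  Position 8 '(': depth becomes 1
  Position 9 '(': depth becomes 2
  Position 10 ')': depth becomes 1
  Position 11 ')': depth becomes 0
  Position 12 '(': depth becomes 1
  Position 13 ')': depth becomes 0
  Position 14 '(': depth becomes 1
  Position 15 '(': depth becomes 2
  Position 16 '(': depth becomes 3
  Position 17 '(': depth becomes 4
  Position 18 ')': depth becomes 3
  Position 19 ')': depth becomes 2
  Position 20 '(': depth becomes 3
  Position 21 '(': depth becomes 4
  Position 22 ')': depth becomes 3
  Position 23 ')': depth becomes 2
  Position 24 ')': depth becomes 1
  Position 25 ')': depth becomes 0
Maximum depth reached: 4

4


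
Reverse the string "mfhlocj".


Input: mfhlocj
Reading characters right to left:
  Position 6: 'j'
  Position 5: 'c'
  Position 4: 'o'
  Position 3: 'l'
  Position 2: 'h'
  Position 1: 'f'
  Position 0: 'm'
Reversed: jcolhfm

jcolhfm


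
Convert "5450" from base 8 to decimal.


Input: "5450" in base 8
Positional expansion:
  Digit '5' (value 5) x 8^3 = 2560
  Digit '4' (value 4) x 8^2 = 256
  Digit '5' (value 5) x 8^1 = 40
  Digit '0' (value 0) x 8^0 = 0
Sum = 2856

2856


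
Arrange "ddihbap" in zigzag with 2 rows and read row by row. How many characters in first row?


Zigzag "ddihbap" into 2 rows:
Placing characters:
  'd' => row 0
  'd' => row 1
  'i' => row 0
  'h' => row 1
  'b' => row 0
  'a' => row 1
  'p' => row 0
Rows:
  Row 0: "dibp"
  Row 1: "dha"
First row length: 4

4


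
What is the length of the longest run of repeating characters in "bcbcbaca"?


Input: "bcbcbaca"
Scanning for longest run:
  Position 1 ('c'): new char, reset run to 1
  Position 2 ('b'): new char, reset run to 1
  Position 3 ('c'): new char, reset run to 1
  Position 4 ('b'): new char, reset run to 1
  Position 5 ('a'): new char, reset run to 1
  Position 6 ('c'): new char, reset run to 1
  Position 7 ('a'): new char, reset run to 1
Longest run: 'b' with length 1

1


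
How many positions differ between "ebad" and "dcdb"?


Comparing "ebad" and "dcdb" position by position:
  Position 0: 'e' vs 'd' => DIFFER
  Position 1: 'b' vs 'c' => DIFFER
  Position 2: 'a' vs 'd' => DIFFER
  Position 3: 'd' vs 'b' => DIFFER
Positions that differ: 4

4


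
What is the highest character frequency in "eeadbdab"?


Input: eeadbdab
Character counts:
  'a': 2
  'b': 2
  'd': 2
  'e': 2
Maximum frequency: 2

2


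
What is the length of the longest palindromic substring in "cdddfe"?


Input: "cdddfe"
Checking substrings for palindromes:
  [1:4] "ddd" (len 3) => palindrome
  [1:3] "dd" (len 2) => palindrome
  [2:4] "dd" (len 2) => palindrome
Longest palindromic substring: "ddd" with length 3

3


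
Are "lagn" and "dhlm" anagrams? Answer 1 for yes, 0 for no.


Strings: "lagn", "dhlm"
Sorted first:  agln
Sorted second: dhlm
Differ at position 0: 'a' vs 'd' => not anagrams

0


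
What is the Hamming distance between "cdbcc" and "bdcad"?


Comparing "cdbcc" and "bdcad" position by position:
  Position 0: 'c' vs 'b' => differ
  Position 1: 'd' vs 'd' => same
  Position 2: 'b' vs 'c' => differ
  Position 3: 'c' vs 'a' => differ
  Position 4: 'c' vs 'd' => differ
Total differences (Hamming distance): 4

4


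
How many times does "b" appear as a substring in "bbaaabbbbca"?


Searching for "b" in "bbaaabbbbca"
Scanning each position:
  Position 0: "b" => MATCH
  Position 1: "b" => MATCH
  Position 2: "a" => no
  Position 3: "a" => no
  Position 4: "a" => no
  Position 5: "b" => MATCH
  Position 6: "b" => MATCH
  Position 7: "b" => MATCH
  Position 8: "b" => MATCH
  Position 9: "c" => no
  Position 10: "a" => no
Total occurrences: 6

6


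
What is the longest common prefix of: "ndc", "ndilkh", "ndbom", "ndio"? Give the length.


Words: ndc, ndilkh, ndbom, ndio
  Position 0: all 'n' => match
  Position 1: all 'd' => match
  Position 2: ('c', 'i', 'b', 'i') => mismatch, stop
LCP = "nd" (length 2)

2


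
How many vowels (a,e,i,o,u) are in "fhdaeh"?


Input: fhdaeh
Checking each character:
  'f' at position 0: consonant
  'h' at position 1: consonant
  'd' at position 2: consonant
  'a' at position 3: vowel (running total: 1)
  'e' at position 4: vowel (running total: 2)
  'h' at position 5: consonant
Total vowels: 2

2


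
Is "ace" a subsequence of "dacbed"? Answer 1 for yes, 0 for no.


Check if "ace" is a subsequence of "dacbed"
Greedy scan:
  Position 0 ('d'): no match needed
  Position 1 ('a'): matches sub[0] = 'a'
  Position 2 ('c'): matches sub[1] = 'c'
  Position 3 ('b'): no match needed
  Position 4 ('e'): matches sub[2] = 'e'
  Position 5 ('d'): no match needed
All 3 characters matched => is a subsequence

1


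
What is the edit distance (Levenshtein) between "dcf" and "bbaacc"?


Computing edit distance: "dcf" -> "bbaacc"
DP table:
           b    b    a    a    c    c
      0    1    2    3    4    5    6
  d   1    1    2    3    4    5    6
  c   2    2    2    3    4    4    5
  f   3    3    3    3    4    5    5
Edit distance = dp[3][6] = 5

5


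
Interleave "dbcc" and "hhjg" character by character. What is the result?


Interleaving "dbcc" and "hhjg":
  Position 0: 'd' from first, 'h' from second => "dh"
  Position 1: 'b' from first, 'h' from second => "bh"
  Position 2: 'c' from first, 'j' from second => "cj"
  Position 3: 'c' from first, 'g' from second => "cg"
Result: dhbhcjcg

dhbhcjcg


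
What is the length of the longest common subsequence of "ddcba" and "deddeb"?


LCS of "ddcba" and "deddeb"
DP table:
           d    e    d    d    e    b
      0    0    0    0    0    0    0
  d   0    1    1    1    1    1    1
  d   0    1    1    2    2    2    2
  c   0    1    1    2    2    2    2
  b   0    1    1    2    2    2    3
  a   0    1    1    2    2    2    3
LCS length = dp[5][6] = 3

3


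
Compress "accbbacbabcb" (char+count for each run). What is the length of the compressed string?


Input: accbbacbabcb
Runs:
  'a' x 1 => "a1"
  'c' x 2 => "c2"
  'b' x 2 => "b2"
  'a' x 1 => "a1"
  'c' x 1 => "c1"
  'b' x 1 => "b1"
  'a' x 1 => "a1"
  'b' x 1 => "b1"
  'c' x 1 => "c1"
  'b' x 1 => "b1"
Compressed: "a1c2b2a1c1b1a1b1c1b1"
Compressed length: 20

20


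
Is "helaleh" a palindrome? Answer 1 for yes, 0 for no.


Input: helaleh
Reversed: helaleh
  Compare pos 0 ('h') with pos 6 ('h'): match
  Compare pos 1 ('e') with pos 5 ('e'): match
  Compare pos 2 ('l') with pos 4 ('l'): match
Result: palindrome

1


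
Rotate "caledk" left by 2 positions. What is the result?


Input: "caledk", rotate left by 2
First 2 characters: "ca"
Remaining characters: "ledk"
Concatenate remaining + first: "ledk" + "ca" = "ledkca"

ledkca


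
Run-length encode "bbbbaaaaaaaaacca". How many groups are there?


Input: bbbbaaaaaaaaacca
Scanning for consecutive runs:
  Group 1: 'b' x 4 (positions 0-3)
  Group 2: 'a' x 9 (positions 4-12)
  Group 3: 'c' x 2 (positions 13-14)
  Group 4: 'a' x 1 (positions 15-15)
Total groups: 4

4


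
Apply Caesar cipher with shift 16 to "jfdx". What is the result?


Caesar cipher: shift "jfdx" by 16
  'j' (pos 9) + 16 = pos 25 = 'z'
  'f' (pos 5) + 16 = pos 21 = 'v'
  'd' (pos 3) + 16 = pos 19 = 't'
  'x' (pos 23) + 16 = pos 13 = 'n'
Result: zvtn

zvtn


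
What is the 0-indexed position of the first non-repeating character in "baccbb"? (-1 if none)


Input: baccbb
Character frequencies:
  'a': 1
  'b': 3
  'c': 2
Scanning left to right for freq == 1:
  Position 0 ('b'): freq=3, skip
  Position 1 ('a'): unique! => answer = 1

1


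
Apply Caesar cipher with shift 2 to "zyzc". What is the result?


Caesar cipher: shift "zyzc" by 2
  'z' (pos 25) + 2 = pos 1 = 'b'
  'y' (pos 24) + 2 = pos 0 = 'a'
  'z' (pos 25) + 2 = pos 1 = 'b'
  'c' (pos 2) + 2 = pos 4 = 'e'
Result: babe

babe


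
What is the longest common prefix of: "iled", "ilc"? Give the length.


Words: iled, ilc
  Position 0: all 'i' => match
  Position 1: all 'l' => match
  Position 2: ('e', 'c') => mismatch, stop
LCP = "il" (length 2)

2


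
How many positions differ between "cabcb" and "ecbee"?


Comparing "cabcb" and "ecbee" position by position:
  Position 0: 'c' vs 'e' => DIFFER
  Position 1: 'a' vs 'c' => DIFFER
  Position 2: 'b' vs 'b' => same
  Position 3: 'c' vs 'e' => DIFFER
  Position 4: 'b' vs 'e' => DIFFER
Positions that differ: 4

4


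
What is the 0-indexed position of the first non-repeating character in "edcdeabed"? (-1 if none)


Input: edcdeabed
Character frequencies:
  'a': 1
  'b': 1
  'c': 1
  'd': 3
  'e': 3
Scanning left to right for freq == 1:
  Position 0 ('e'): freq=3, skip
  Position 1 ('d'): freq=3, skip
  Position 2 ('c'): unique! => answer = 2

2


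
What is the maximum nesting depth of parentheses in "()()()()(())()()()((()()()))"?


Input: "()()()()(())()()()((()()()))"
Tracking depth:
  Position 0 '(': depth becomes 1
  Position 1 ')': depth becomes 0
  Position 2 '(': depth becomes 1
  Position 3 ')': depth becomes 0
  Position 4 '(': depth becomes 1
  Position 5 ')': depth becomes 0
  Position 6 '(': depth becomes 1
  Position 7 ')': depth becomes 0
  Position 8 '(': depth becomes 1
  Position 9 '(': depth becomes 2
  Position 10 ')': depth becomes 1
  Position 11 ')': depth becomes 0
  Position 12 '(': depth becomes 1
  Position 13 ')': depth becomes 0
  Position 14 '(': depth becomes 1
  Position 15 ')': depth becomes 0
  Position 16 '(': depth becomes 1
  Position 17 ')': depth becomes 0
  Position 18 '(': depth becomes 1
  Position 19 '(': depth becomes 2
  Position 20 '(': depth becomes 3
  Position 21 ')': depth becomes 2
  Position 22 '(': depth becomes 3
  Position 23 ')': depth becomes 2
  Position 24 '(': depth becomes 3
  Position 25 ')': depth becomes 2
  Position 26 ')': depth becomes 1
  Position 27 ')': depth becomes 0
Maximum depth reached: 3

3


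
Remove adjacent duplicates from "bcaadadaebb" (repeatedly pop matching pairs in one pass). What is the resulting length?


Input: bcaadadaebb
Stack-based adjacent duplicate removal:
  Read 'b': push. Stack: b
  Read 'c': push. Stack: bc
  Read 'a': push. Stack: bca
  Read 'a': matches stack top 'a' => pop. Stack: bc
  Read 'd': push. Stack: bcd
  Read 'a': push. Stack: bcda
  Read 'd': push. Stack: bcdad
  Read 'a': push. Stack: bcdada
  Read 'e': push. Stack: bcdadae
  Read 'b': push. Stack: bcdadaeb
  Read 'b': matches stack top 'b' => pop. Stack: bcdadae
Final stack: "bcdadae" (length 7)

7


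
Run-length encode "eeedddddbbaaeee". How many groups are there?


Input: eeedddddbbaaeee
Scanning for consecutive runs:
  Group 1: 'e' x 3 (positions 0-2)
  Group 2: 'd' x 5 (positions 3-7)
  Group 3: 'b' x 2 (positions 8-9)
  Group 4: 'a' x 2 (positions 10-11)
  Group 5: 'e' x 3 (positions 12-14)
Total groups: 5

5


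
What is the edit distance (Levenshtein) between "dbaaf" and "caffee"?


Computing edit distance: "dbaaf" -> "caffee"
DP table:
           c    a    f    f    e    e
      0    1    2    3    4    5    6
  d   1    1    2    3    4    5    6
  b   2    2    2    3    4    5    6
  a   3    3    2    3    4    5    6
  a   4    4    3    3    4    5    6
  f   5    5    4    3    3    4    5
Edit distance = dp[5][6] = 5

5


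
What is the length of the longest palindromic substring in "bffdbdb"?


Input: "bffdbdb"
Checking substrings for palindromes:
  [3:6] "dbd" (len 3) => palindrome
  [4:7] "bdb" (len 3) => palindrome
  [1:3] "ff" (len 2) => palindrome
Longest palindromic substring: "dbd" with length 3

3


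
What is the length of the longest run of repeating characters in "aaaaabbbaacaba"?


Input: "aaaaabbbaacaba"
Scanning for longest run:
  Position 1 ('a'): continues run of 'a', length=2
  Position 2 ('a'): continues run of 'a', length=3
  Position 3 ('a'): continues run of 'a', length=4
  Position 4 ('a'): continues run of 'a', length=5
  Position 5 ('b'): new char, reset run to 1
  Position 6 ('b'): continues run of 'b', length=2
  Position 7 ('b'): continues run of 'b', length=3
  Position 8 ('a'): new char, reset run to 1
  Position 9 ('a'): continues run of 'a', length=2
  Position 10 ('c'): new char, reset run to 1
  Position 11 ('a'): new char, reset run to 1
  Position 12 ('b'): new char, reset run to 1
  Position 13 ('a'): new char, reset run to 1
Longest run: 'a' with length 5

5


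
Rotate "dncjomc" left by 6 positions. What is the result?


Input: "dncjomc", rotate left by 6
First 6 characters: "dncjom"
Remaining characters: "c"
Concatenate remaining + first: "c" + "dncjom" = "cdncjom"

cdncjom


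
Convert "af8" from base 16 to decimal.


Input: "af8" in base 16
Positional expansion:
  Digit 'a' (value 10) x 16^2 = 2560
  Digit 'f' (value 15) x 16^1 = 240
  Digit '8' (value 8) x 16^0 = 8
Sum = 2808

2808


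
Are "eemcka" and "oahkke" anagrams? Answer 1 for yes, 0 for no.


Strings: "eemcka", "oahkke"
Sorted first:  aceekm
Sorted second: aehkko
Differ at position 1: 'c' vs 'e' => not anagrams

0


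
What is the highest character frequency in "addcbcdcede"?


Input: addcbcdcede
Character counts:
  'a': 1
  'b': 1
  'c': 3
  'd': 4
  'e': 2
Maximum frequency: 4

4


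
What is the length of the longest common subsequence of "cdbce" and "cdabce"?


LCS of "cdbce" and "cdabce"
DP table:
           c    d    a    b    c    e
      0    0    0    0    0    0    0
  c   0    1    1    1    1    1    1
  d   0    1    2    2    2    2    2
  b   0    1    2    2    3    3    3
  c   0    1    2    2    3    4    4
  e   0    1    2    2    3    4    5
LCS length = dp[5][6] = 5

5


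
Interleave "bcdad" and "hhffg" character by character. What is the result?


Interleaving "bcdad" and "hhffg":
  Position 0: 'b' from first, 'h' from second => "bh"
  Position 1: 'c' from first, 'h' from second => "ch"
  Position 2: 'd' from first, 'f' from second => "df"
  Position 3: 'a' from first, 'f' from second => "af"
  Position 4: 'd' from first, 'g' from second => "dg"
Result: bhchdfafdg

bhchdfafdg


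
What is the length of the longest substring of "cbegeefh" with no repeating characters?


Input: "cbegeefh"
Sliding window (track last position of each char):
  Position 0 ('c'): window [0,0] length 1 -- new best
  Position 1 ('b'): window [0,1] length 2 -- new best
  Position 2 ('e'): window [0,2] length 3 -- new best
  Position 3 ('g'): window [0,3] length 4 -- new best
  Position 4 ('e'): repeat (last at 2), move window start to 3
  Position 4 ('e'): window [3,4] length 2
  Position 5 ('e'): repeat (last at 4), move window start to 5
  Position 5 ('e'): window [5,5] length 1
  Position 6 ('f'): window [5,6] length 2
  Position 7 ('h'): window [5,7] length 3
Longest substring with no repeats: "cbeg" with length 4

4


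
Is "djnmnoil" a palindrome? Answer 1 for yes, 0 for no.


Input: djnmnoil
Reversed: lionmnjd
  Compare pos 0 ('d') with pos 7 ('l'): MISMATCH
  Compare pos 1 ('j') with pos 6 ('i'): MISMATCH
  Compare pos 2 ('n') with pos 5 ('o'): MISMATCH
  Compare pos 3 ('m') with pos 4 ('n'): MISMATCH
Result: not a palindrome

0


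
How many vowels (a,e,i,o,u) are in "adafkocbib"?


Input: adafkocbib
Checking each character:
  'a' at position 0: vowel (running total: 1)
  'd' at position 1: consonant
  'a' at position 2: vowel (running total: 2)
  'f' at position 3: consonant
  'k' at position 4: consonant
  'o' at position 5: vowel (running total: 3)
  'c' at position 6: consonant
  'b' at position 7: consonant
  'i' at position 8: vowel (running total: 4)
  'b' at position 9: consonant
Total vowels: 4

4


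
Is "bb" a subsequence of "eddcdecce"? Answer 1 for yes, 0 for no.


Check if "bb" is a subsequence of "eddcdecce"
Greedy scan:
  Position 0 ('e'): no match needed
  Position 1 ('d'): no match needed
  Position 2 ('d'): no match needed
  Position 3 ('c'): no match needed
  Position 4 ('d'): no match needed
  Position 5 ('e'): no match needed
  Position 6 ('c'): no match needed
  Position 7 ('c'): no match needed
  Position 8 ('e'): no match needed
Only matched 0/2 characters => not a subsequence

0


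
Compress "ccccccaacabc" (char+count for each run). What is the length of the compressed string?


Input: ccccccaacabc
Runs:
  'c' x 6 => "c6"
  'a' x 2 => "a2"
  'c' x 1 => "c1"
  'a' x 1 => "a1"
  'b' x 1 => "b1"
  'c' x 1 => "c1"
Compressed: "c6a2c1a1b1c1"
Compressed length: 12

12


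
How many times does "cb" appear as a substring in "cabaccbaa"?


Searching for "cb" in "cabaccbaa"
Scanning each position:
  Position 0: "ca" => no
  Position 1: "ab" => no
  Position 2: "ba" => no
  Position 3: "ac" => no
  Position 4: "cc" => no
  Position 5: "cb" => MATCH
  Position 6: "ba" => no
  Position 7: "aa" => no
Total occurrences: 1

1


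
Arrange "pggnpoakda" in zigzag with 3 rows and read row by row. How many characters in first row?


Zigzag "pggnpoakda" into 3 rows:
Placing characters:
  'p' => row 0
  'g' => row 1
  'g' => row 2
  'n' => row 1
  'p' => row 0
  'o' => row 1
  'a' => row 2
  'k' => row 1
  'd' => row 0
  'a' => row 1
Rows:
  Row 0: "ppd"
  Row 1: "gnoka"
  Row 2: "ga"
First row length: 3

3


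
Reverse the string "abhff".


Input: abhff
Reading characters right to left:
  Position 4: 'f'
  Position 3: 'f'
  Position 2: 'h'
  Position 1: 'b'
  Position 0: 'a'
Reversed: ffhba

ffhba


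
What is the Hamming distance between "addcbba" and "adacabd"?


Comparing "addcbba" and "adacabd" position by position:
  Position 0: 'a' vs 'a' => same
  Position 1: 'd' vs 'd' => same
  Position 2: 'd' vs 'a' => differ
  Position 3: 'c' vs 'c' => same
  Position 4: 'b' vs 'a' => differ
  Position 5: 'b' vs 'b' => same
  Position 6: 'a' vs 'd' => differ
Total differences (Hamming distance): 3

3


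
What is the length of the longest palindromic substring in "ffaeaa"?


Input: "ffaeaa"
Checking substrings for palindromes:
  [2:5] "aea" (len 3) => palindrome
  [0:2] "ff" (len 2) => palindrome
  [4:6] "aa" (len 2) => palindrome
Longest palindromic substring: "aea" with length 3

3


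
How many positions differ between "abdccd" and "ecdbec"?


Comparing "abdccd" and "ecdbec" position by position:
  Position 0: 'a' vs 'e' => DIFFER
  Position 1: 'b' vs 'c' => DIFFER
  Position 2: 'd' vs 'd' => same
  Position 3: 'c' vs 'b' => DIFFER
  Position 4: 'c' vs 'e' => DIFFER
  Position 5: 'd' vs 'c' => DIFFER
Positions that differ: 5

5


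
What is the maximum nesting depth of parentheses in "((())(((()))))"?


Input: "((())(((()))))"
Tracking depth:
  Position 0 '(': depth becomes 1
  Position 1 '(': depth becomes 2
  Position 2 '(': depth becomes 3
  Position 3 ')': depth becomes 2
  Position 4 ')': depth becomes 1
  Position 5 '(': depth becomes 2
  Position 6 '(': depth becomes 3
  Position 7 '(': depth becomes 4
  Position 8 '(': depth becomes 5
  Position 9 ')': depth becomes 4
  Position 10 ')': depth becomes 3
  Position 11 ')': depth becomes 2
  Position 12 ')': depth becomes 1
  Position 13 ')': depth becomes 0
Maximum depth reached: 5

5


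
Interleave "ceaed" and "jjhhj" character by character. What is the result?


Interleaving "ceaed" and "jjhhj":
  Position 0: 'c' from first, 'j' from second => "cj"
  Position 1: 'e' from first, 'j' from second => "ej"
  Position 2: 'a' from first, 'h' from second => "ah"
  Position 3: 'e' from first, 'h' from second => "eh"
  Position 4: 'd' from first, 'j' from second => "dj"
Result: cjejahehdj

cjejahehdj


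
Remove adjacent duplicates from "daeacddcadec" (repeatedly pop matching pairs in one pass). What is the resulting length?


Input: daeacddcadec
Stack-based adjacent duplicate removal:
  Read 'd': push. Stack: d
  Read 'a': push. Stack: da
  Read 'e': push. Stack: dae
  Read 'a': push. Stack: daea
  Read 'c': push. Stack: daeac
  Read 'd': push. Stack: daeacd
  Read 'd': matches stack top 'd' => pop. Stack: daeac
  Read 'c': matches stack top 'c' => pop. Stack: daea
  Read 'a': matches stack top 'a' => pop. Stack: dae
  Read 'd': push. Stack: daed
  Read 'e': push. Stack: daede
  Read 'c': push. Stack: daedec
Final stack: "daedec" (length 6)

6


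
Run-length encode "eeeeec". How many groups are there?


Input: eeeeec
Scanning for consecutive runs:
  Group 1: 'e' x 5 (positions 0-4)
  Group 2: 'c' x 1 (positions 5-5)
Total groups: 2

2


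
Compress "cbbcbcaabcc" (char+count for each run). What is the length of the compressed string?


Input: cbbcbcaabcc
Runs:
  'c' x 1 => "c1"
  'b' x 2 => "b2"
  'c' x 1 => "c1"
  'b' x 1 => "b1"
  'c' x 1 => "c1"
  'a' x 2 => "a2"
  'b' x 1 => "b1"
  'c' x 2 => "c2"
Compressed: "c1b2c1b1c1a2b1c2"
Compressed length: 16

16


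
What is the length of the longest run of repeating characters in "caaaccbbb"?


Input: "caaaccbbb"
Scanning for longest run:
  Position 1 ('a'): new char, reset run to 1
  Position 2 ('a'): continues run of 'a', length=2
  Position 3 ('a'): continues run of 'a', length=3
  Position 4 ('c'): new char, reset run to 1
  Position 5 ('c'): continues run of 'c', length=2
  Position 6 ('b'): new char, reset run to 1
  Position 7 ('b'): continues run of 'b', length=2
  Position 8 ('b'): continues run of 'b', length=3
Longest run: 'a' with length 3

3


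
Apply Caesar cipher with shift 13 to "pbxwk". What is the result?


Caesar cipher: shift "pbxwk" by 13
  'p' (pos 15) + 13 = pos 2 = 'c'
  'b' (pos 1) + 13 = pos 14 = 'o'
  'x' (pos 23) + 13 = pos 10 = 'k'
  'w' (pos 22) + 13 = pos 9 = 'j'
  'k' (pos 10) + 13 = pos 23 = 'x'
Result: cokjx

cokjx


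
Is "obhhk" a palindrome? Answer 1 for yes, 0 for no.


Input: obhhk
Reversed: khhbo
  Compare pos 0 ('o') with pos 4 ('k'): MISMATCH
  Compare pos 1 ('b') with pos 3 ('h'): MISMATCH
Result: not a palindrome

0


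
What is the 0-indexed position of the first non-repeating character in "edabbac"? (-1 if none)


Input: edabbac
Character frequencies:
  'a': 2
  'b': 2
  'c': 1
  'd': 1
  'e': 1
Scanning left to right for freq == 1:
  Position 0 ('e'): unique! => answer = 0

0


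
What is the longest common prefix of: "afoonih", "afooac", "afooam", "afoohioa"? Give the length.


Words: afoonih, afooac, afooam, afoohioa
  Position 0: all 'a' => match
  Position 1: all 'f' => match
  Position 2: all 'o' => match
  Position 3: all 'o' => match
  Position 4: ('n', 'a', 'a', 'h') => mismatch, stop
LCP = "afoo" (length 4)

4


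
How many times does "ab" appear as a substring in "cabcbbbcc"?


Searching for "ab" in "cabcbbbcc"
Scanning each position:
  Position 0: "ca" => no
  Position 1: "ab" => MATCH
  Position 2: "bc" => no
  Position 3: "cb" => no
  Position 4: "bb" => no
  Position 5: "bb" => no
  Position 6: "bc" => no
  Position 7: "cc" => no
Total occurrences: 1

1


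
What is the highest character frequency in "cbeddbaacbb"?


Input: cbeddbaacbb
Character counts:
  'a': 2
  'b': 4
  'c': 2
  'd': 2
  'e': 1
Maximum frequency: 4

4


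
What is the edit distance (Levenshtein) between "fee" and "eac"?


Computing edit distance: "fee" -> "eac"
DP table:
           e    a    c
      0    1    2    3
  f   1    1    2    3
  e   2    1    2    3
  e   3    2    2    3
Edit distance = dp[3][3] = 3

3


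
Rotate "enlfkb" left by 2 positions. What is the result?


Input: "enlfkb", rotate left by 2
First 2 characters: "en"
Remaining characters: "lfkb"
Concatenate remaining + first: "lfkb" + "en" = "lfkben"

lfkben


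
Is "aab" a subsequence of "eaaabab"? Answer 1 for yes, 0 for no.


Check if "aab" is a subsequence of "eaaabab"
Greedy scan:
  Position 0 ('e'): no match needed
  Position 1 ('a'): matches sub[0] = 'a'
  Position 2 ('a'): matches sub[1] = 'a'
  Position 3 ('a'): no match needed
  Position 4 ('b'): matches sub[2] = 'b'
  Position 5 ('a'): no match needed
  Position 6 ('b'): no match needed
All 3 characters matched => is a subsequence

1


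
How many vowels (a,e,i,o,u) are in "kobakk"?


Input: kobakk
Checking each character:
  'k' at position 0: consonant
  'o' at position 1: vowel (running total: 1)
  'b' at position 2: consonant
  'a' at position 3: vowel (running total: 2)
  'k' at position 4: consonant
  'k' at position 5: consonant
Total vowels: 2

2


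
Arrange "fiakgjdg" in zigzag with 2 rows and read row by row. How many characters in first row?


Zigzag "fiakgjdg" into 2 rows:
Placing characters:
  'f' => row 0
  'i' => row 1
  'a' => row 0
  'k' => row 1
  'g' => row 0
  'j' => row 1
  'd' => row 0
  'g' => row 1
Rows:
  Row 0: "fagd"
  Row 1: "ikjg"
First row length: 4

4


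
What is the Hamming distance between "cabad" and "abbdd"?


Comparing "cabad" and "abbdd" position by position:
  Position 0: 'c' vs 'a' => differ
  Position 1: 'a' vs 'b' => differ
  Position 2: 'b' vs 'b' => same
  Position 3: 'a' vs 'd' => differ
  Position 4: 'd' vs 'd' => same
Total differences (Hamming distance): 3

3


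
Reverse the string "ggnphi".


Input: ggnphi
Reading characters right to left:
  Position 5: 'i'
  Position 4: 'h'
  Position 3: 'p'
  Position 2: 'n'
  Position 1: 'g'
  Position 0: 'g'
Reversed: ihpngg

ihpngg


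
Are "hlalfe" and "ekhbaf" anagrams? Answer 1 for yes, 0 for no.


Strings: "hlalfe", "ekhbaf"
Sorted first:  aefhll
Sorted second: abefhk
Differ at position 1: 'e' vs 'b' => not anagrams

0


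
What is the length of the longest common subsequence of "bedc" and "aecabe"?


LCS of "bedc" and "aecabe"
DP table:
           a    e    c    a    b    e
      0    0    0    0    0    0    0
  b   0    0    0    0    0    1    1
  e   0    0    1    1    1    1    2
  d   0    0    1    1    1    1    2
  c   0    0    1    2    2    2    2
LCS length = dp[4][6] = 2

2


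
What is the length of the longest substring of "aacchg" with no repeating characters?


Input: "aacchg"
Sliding window (track last position of each char):
  Position 0 ('a'): window [0,0] length 1 -- new best
  Position 1 ('a'): repeat (last at 0), move window start to 1
  Position 1 ('a'): window [1,1] length 1
  Position 2 ('c'): window [1,2] length 2 -- new best
  Position 3 ('c'): repeat (last at 2), move window start to 3
  Position 3 ('c'): window [3,3] length 1
  Position 4 ('h'): window [3,4] length 2
  Position 5 ('g'): window [3,5] length 3 -- new best
Longest substring with no repeats: "chg" with length 3

3


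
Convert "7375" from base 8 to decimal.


Input: "7375" in base 8
Positional expansion:
  Digit '7' (value 7) x 8^3 = 3584
  Digit '3' (value 3) x 8^2 = 192
  Digit '7' (value 7) x 8^1 = 56
  Digit '5' (value 5) x 8^0 = 5
Sum = 3837

3837


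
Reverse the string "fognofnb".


Input: fognofnb
Reading characters right to left:
  Position 7: 'b'
  Position 6: 'n'
  Position 5: 'f'
  Position 4: 'o'
  Position 3: 'n'
  Position 2: 'g'
  Position 1: 'o'
  Position 0: 'f'
Reversed: bnfongof

bnfongof
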